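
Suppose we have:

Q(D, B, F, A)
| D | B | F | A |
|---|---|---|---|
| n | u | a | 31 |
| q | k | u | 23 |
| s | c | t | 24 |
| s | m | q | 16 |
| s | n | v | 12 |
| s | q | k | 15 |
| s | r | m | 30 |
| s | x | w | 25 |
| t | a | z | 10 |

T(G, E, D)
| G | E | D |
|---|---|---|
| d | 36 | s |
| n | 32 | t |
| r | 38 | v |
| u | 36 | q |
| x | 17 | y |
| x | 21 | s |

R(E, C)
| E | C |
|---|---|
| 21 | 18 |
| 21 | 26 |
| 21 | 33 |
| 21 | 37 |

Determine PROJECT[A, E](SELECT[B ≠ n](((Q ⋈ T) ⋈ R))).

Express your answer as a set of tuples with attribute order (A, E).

{(15, 21), (16, 21), (24, 21), (25, 21), (30, 21)}

Natural join on D: {(q, k, u, 23, u, 36), (s, c, t, 24, d, 36), (s, c, t, 24, x, 21), (s, m, q, 16, d, 36), (s, m, q, 16, x, 21), (s, n, v, 12, d, 36), (s, n, v, 12, x, 21), (s, q, k, 15, d, 36), (s, q, k, 15, x, 21), (s, r, m, 30, d, 36), (s, r, m, 30, x, 21), (s, x, w, 25, d, 36), (s, x, w, 25, x, 21), (t, a, z, 10, n, 32)}
Natural join on E: {(s, c, t, 24, x, 21, 18), (s, c, t, 24, x, 21, 26), (s, c, t, 24, x, 21, 33), (s, c, t, 24, x, 21, 37), (s, m, q, 16, x, 21, 18), (s, m, q, 16, x, 21, 26), (s, m, q, 16, x, 21, 33), (s, m, q, 16, x, 21, 37), (s, n, v, 12, x, 21, 18), (s, n, v, 12, x, 21, 26), (s, n, v, 12, x, 21, 33), (s, n, v, 12, x, 21, 37), (s, q, k, 15, x, 21, 18), (s, q, k, 15, x, 21, 26), (s, q, k, 15, x, 21, 33), (s, q, k, 15, x, 21, 37), (s, r, m, 30, x, 21, 18), (s, r, m, 30, x, 21, 26), (s, r, m, 30, x, 21, 33), (s, r, m, 30, x, 21, 37), (s, x, w, 25, x, 21, 18), (s, x, w, 25, x, 21, 26), (s, x, w, 25, x, 21, 33), (s, x, w, 25, x, 21, 37)}
Selection B ≠ n: {(s, c, t, 24, x, 21, 18), (s, c, t, 24, x, 21, 26), (s, c, t, 24, x, 21, 33), (s, c, t, 24, x, 21, 37), (s, m, q, 16, x, 21, 18), (s, m, q, 16, x, 21, 26), (s, m, q, 16, x, 21, 33), (s, m, q, 16, x, 21, 37), (s, q, k, 15, x, 21, 18), (s, q, k, 15, x, 21, 26), (s, q, k, 15, x, 21, 33), (s, q, k, 15, x, 21, 37), (s, r, m, 30, x, 21, 18), (s, r, m, 30, x, 21, 26), (s, r, m, 30, x, 21, 33), (s, r, m, 30, x, 21, 37), (s, x, w, 25, x, 21, 18), (s, x, w, 25, x, 21, 26), (s, x, w, 25, x, 21, 33), (s, x, w, 25, x, 21, 37)}
π[A, E]: project onto (A, E) (15 duplicate(s) eliminated) → {(15, 21), (16, 21), (24, 21), (25, 21), (30, 21)}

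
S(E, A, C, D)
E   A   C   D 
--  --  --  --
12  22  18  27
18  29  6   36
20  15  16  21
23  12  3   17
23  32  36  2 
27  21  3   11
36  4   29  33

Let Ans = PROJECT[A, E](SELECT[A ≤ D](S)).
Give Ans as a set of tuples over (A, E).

{(12, 23), (15, 20), (22, 12), (29, 18), (4, 36)}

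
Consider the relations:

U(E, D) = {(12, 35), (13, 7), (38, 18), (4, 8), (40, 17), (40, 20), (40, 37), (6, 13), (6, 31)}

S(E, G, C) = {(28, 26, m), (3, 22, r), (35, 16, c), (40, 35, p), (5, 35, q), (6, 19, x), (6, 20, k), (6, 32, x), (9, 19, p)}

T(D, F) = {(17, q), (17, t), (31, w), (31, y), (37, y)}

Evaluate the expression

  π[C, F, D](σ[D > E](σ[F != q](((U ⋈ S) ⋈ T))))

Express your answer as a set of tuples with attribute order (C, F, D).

U ⋈ S (natural join on E): {(40, 17, 35, p), (40, 20, 35, p), (40, 37, 35, p), (6, 13, 19, x), (6, 13, 20, k), (6, 13, 32, x), (6, 31, 19, x), (6, 31, 20, k), (6, 31, 32, x)}
(U ⋈ S) ⋈ T (natural join on D): {(40, 17, 35, p, q), (40, 17, 35, p, t), (40, 37, 35, p, y), (6, 31, 19, x, w), (6, 31, 19, x, y), (6, 31, 20, k, w), (6, 31, 20, k, y), (6, 31, 32, x, w), (6, 31, 32, x, y)}
σ[F != q]: keep tuples satisfying F != q → {(40, 17, 35, p, t), (40, 37, 35, p, y), (6, 31, 19, x, w), (6, 31, 19, x, y), (6, 31, 20, k, w), (6, 31, 20, k, y), (6, 31, 32, x, w), (6, 31, 32, x, y)}
σ[D > E]: keep tuples satisfying D > E → {(6, 31, 19, x, w), (6, 31, 19, x, y), (6, 31, 20, k, w), (6, 31, 20, k, y), (6, 31, 32, x, w), (6, 31, 32, x, y)}
Keep only column(s) C, F, D (2 duplicate(s) eliminated): {(k, w, 31), (k, y, 31), (x, w, 31), (x, y, 31)}

{(k, w, 31), (k, y, 31), (x, w, 31), (x, y, 31)}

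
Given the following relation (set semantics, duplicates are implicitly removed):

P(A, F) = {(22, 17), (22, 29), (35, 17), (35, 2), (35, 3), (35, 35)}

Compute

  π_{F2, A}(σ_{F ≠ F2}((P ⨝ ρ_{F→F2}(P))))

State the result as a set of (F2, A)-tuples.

{(17, 22), (17, 35), (2, 35), (29, 22), (3, 35), (35, 35)}

ρ[F→F2]: schema becomes (A, F2); tuples unchanged.
Joining P and ρ_{F→F2}(P) on A yields {(22, 17, 17), (22, 17, 29), (22, 29, 17), (22, 29, 29), (35, 17, 17), (35, 17, 2), (35, 17, 3), (35, 17, 35), (35, 2, 17), (35, 2, 2), (35, 2, 3), (35, 2, 35), (35, 3, 17), (35, 3, 2), (35, 3, 3), (35, 3, 35), (35, 35, 17), (35, 35, 2), (35, 35, 3), (35, 35, 35)}.
Filtering on F ≠ F2 leaves {(22, 17, 29), (22, 29, 17), (35, 17, 2), (35, 17, 3), (35, 17, 35), (35, 2, 17), (35, 2, 3), (35, 2, 35), (35, 3, 17), (35, 3, 2), (35, 3, 35), (35, 35, 17), (35, 35, 2), (35, 35, 3)}.
π_{F2, A} gives {(17, 22), (17, 35), (2, 35), (29, 22), (3, 35), (35, 35)} (8 duplicate(s) eliminated).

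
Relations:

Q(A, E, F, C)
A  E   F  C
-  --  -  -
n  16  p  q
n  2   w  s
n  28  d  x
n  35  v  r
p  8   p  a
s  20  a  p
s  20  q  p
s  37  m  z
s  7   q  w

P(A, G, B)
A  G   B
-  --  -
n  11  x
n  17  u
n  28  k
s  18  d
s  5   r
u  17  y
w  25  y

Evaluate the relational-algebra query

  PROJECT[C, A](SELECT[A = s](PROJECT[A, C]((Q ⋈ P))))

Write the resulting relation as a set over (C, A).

Joining Q and P on A yields {(n, 16, p, q, 11, x), (n, 16, p, q, 17, u), (n, 16, p, q, 28, k), (n, 2, w, s, 11, x), (n, 2, w, s, 17, u), (n, 2, w, s, 28, k), (n, 28, d, x, 11, x), (n, 28, d, x, 17, u), (n, 28, d, x, 28, k), (n, 35, v, r, 11, x), (n, 35, v, r, 17, u), (n, 35, v, r, 28, k), (s, 20, a, p, 18, d), (s, 20, a, p, 5, r), (s, 20, q, p, 18, d), (s, 20, q, p, 5, r), (s, 37, m, z, 18, d), (s, 37, m, z, 5, r), (s, 7, q, w, 18, d), (s, 7, q, w, 5, r)}.
π_{A, C} gives {(n, q), (n, r), (n, s), (n, x), (s, p), (s, w), (s, z)} (13 duplicate(s) eliminated).
Selection A = s: {(s, p), (s, w), (s, z)}
π_{C, A} gives {(p, s), (w, s), (z, s)}.

{(p, s), (w, s), (z, s)}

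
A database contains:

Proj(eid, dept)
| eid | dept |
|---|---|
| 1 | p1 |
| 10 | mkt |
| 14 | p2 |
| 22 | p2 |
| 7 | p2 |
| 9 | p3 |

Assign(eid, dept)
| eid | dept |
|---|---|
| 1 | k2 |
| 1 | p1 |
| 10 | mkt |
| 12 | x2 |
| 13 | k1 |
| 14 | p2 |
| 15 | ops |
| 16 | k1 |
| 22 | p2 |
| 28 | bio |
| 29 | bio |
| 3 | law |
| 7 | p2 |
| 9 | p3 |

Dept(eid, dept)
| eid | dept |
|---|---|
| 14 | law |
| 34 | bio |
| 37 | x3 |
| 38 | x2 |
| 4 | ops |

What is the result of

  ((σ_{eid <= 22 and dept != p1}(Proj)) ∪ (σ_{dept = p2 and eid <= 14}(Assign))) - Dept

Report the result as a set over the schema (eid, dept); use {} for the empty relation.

σ[eid <= 22 and dept != p1]: keep tuples satisfying eid <= 22 and dept != p1 → {(10, mkt), (14, p2), (22, p2), (7, p2), (9, p3)}
σ[dept = p2 and eid <= 14]: keep tuples satisfying dept = p2 and eid <= 14 → {(14, p2), (7, p2)}
Union: {(10, mkt), (14, p2), (22, p2), (7, p2), (9, p3)} with {(14, p2), (7, p2)} → {(10, mkt), (14, p2), (22, p2), (7, p2), (9, p3)}
Difference: {(10, mkt), (14, p2), (22, p2), (7, p2), (9, p3)} with {(14, law), (34, bio), (37, x3), (38, x2), (4, ops)} → {(10, mkt), (14, p2), (22, p2), (7, p2), (9, p3)}

{(10, mkt), (14, p2), (22, p2), (7, p2), (9, p3)}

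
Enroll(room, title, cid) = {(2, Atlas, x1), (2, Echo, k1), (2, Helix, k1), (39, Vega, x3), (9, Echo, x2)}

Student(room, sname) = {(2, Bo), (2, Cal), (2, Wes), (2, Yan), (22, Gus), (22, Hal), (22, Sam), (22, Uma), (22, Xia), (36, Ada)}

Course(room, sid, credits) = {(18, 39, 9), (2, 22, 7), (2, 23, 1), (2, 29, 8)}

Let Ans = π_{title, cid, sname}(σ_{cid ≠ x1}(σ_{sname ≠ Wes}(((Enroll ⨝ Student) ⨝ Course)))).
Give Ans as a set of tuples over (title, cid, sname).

{(Echo, k1, Bo), (Echo, k1, Cal), (Echo, k1, Yan), (Helix, k1, Bo), (Helix, k1, Cal), (Helix, k1, Yan)}

Natural join on room: {(2, Atlas, x1, Bo), (2, Atlas, x1, Cal), (2, Atlas, x1, Wes), (2, Atlas, x1, Yan), (2, Echo, k1, Bo), (2, Echo, k1, Cal), (2, Echo, k1, Wes), (2, Echo, k1, Yan), (2, Helix, k1, Bo), (2, Helix, k1, Cal), (2, Helix, k1, Wes), (2, Helix, k1, Yan)}
Natural join on room: {(2, Atlas, x1, Bo, 22, 7), (2, Atlas, x1, Bo, 23, 1), (2, Atlas, x1, Bo, 29, 8), (2, Atlas, x1, Cal, 22, 7), (2, Atlas, x1, Cal, 23, 1), (2, Atlas, x1, Cal, 29, 8), (2, Atlas, x1, Wes, 22, 7), (2, Atlas, x1, Wes, 23, 1), (2, Atlas, x1, Wes, 29, 8), (2, Atlas, x1, Yan, 22, 7), (2, Atlas, x1, Yan, 23, 1), (2, Atlas, x1, Yan, 29, 8), (2, Echo, k1, Bo, 22, 7), (2, Echo, k1, Bo, 23, 1), (2, Echo, k1, Bo, 29, 8), (2, Echo, k1, Cal, 22, 7), (2, Echo, k1, Cal, 23, 1), (2, Echo, k1, Cal, 29, 8), (2, Echo, k1, Wes, 22, 7), (2, Echo, k1, Wes, 23, 1), (2, Echo, k1, Wes, 29, 8), (2, Echo, k1, Yan, 22, 7), (2, Echo, k1, Yan, 23, 1), (2, Echo, k1, Yan, 29, 8), (2, Helix, k1, Bo, 22, 7), (2, Helix, k1, Bo, 23, 1), (2, Helix, k1, Bo, 29, 8), (2, Helix, k1, Cal, 22, 7), (2, Helix, k1, Cal, 23, 1), (2, Helix, k1, Cal, 29, 8), (2, Helix, k1, Wes, 22, 7), (2, Helix, k1, Wes, 23, 1), (2, Helix, k1, Wes, 29, 8), (2, Helix, k1, Yan, 22, 7), (2, Helix, k1, Yan, 23, 1), (2, Helix, k1, Yan, 29, 8)}
Filtering on sname ≠ Wes leaves {(2, Atlas, x1, Bo, 22, 7), (2, Atlas, x1, Bo, 23, 1), (2, Atlas, x1, Bo, 29, 8), (2, Atlas, x1, Cal, 22, 7), (2, Atlas, x1, Cal, 23, 1), (2, Atlas, x1, Cal, 29, 8), (2, Atlas, x1, Yan, 22, 7), (2, Atlas, x1, Yan, 23, 1), (2, Atlas, x1, Yan, 29, 8), (2, Echo, k1, Bo, 22, 7), (2, Echo, k1, Bo, 23, 1), (2, Echo, k1, Bo, 29, 8), (2, Echo, k1, Cal, 22, 7), (2, Echo, k1, Cal, 23, 1), (2, Echo, k1, Cal, 29, 8), (2, Echo, k1, Yan, 22, 7), (2, Echo, k1, Yan, 23, 1), (2, Echo, k1, Yan, 29, 8), (2, Helix, k1, Bo, 22, 7), (2, Helix, k1, Bo, 23, 1), (2, Helix, k1, Bo, 29, 8), (2, Helix, k1, Cal, 22, 7), (2, Helix, k1, Cal, 23, 1), (2, Helix, k1, Cal, 29, 8), (2, Helix, k1, Yan, 22, 7), (2, Helix, k1, Yan, 23, 1), (2, Helix, k1, Yan, 29, 8)}.
Filtering on cid ≠ x1 leaves {(2, Echo, k1, Bo, 22, 7), (2, Echo, k1, Bo, 23, 1), (2, Echo, k1, Bo, 29, 8), (2, Echo, k1, Cal, 22, 7), (2, Echo, k1, Cal, 23, 1), (2, Echo, k1, Cal, 29, 8), (2, Echo, k1, Yan, 22, 7), (2, Echo, k1, Yan, 23, 1), (2, Echo, k1, Yan, 29, 8), (2, Helix, k1, Bo, 22, 7), (2, Helix, k1, Bo, 23, 1), (2, Helix, k1, Bo, 29, 8), (2, Helix, k1, Cal, 22, 7), (2, Helix, k1, Cal, 23, 1), (2, Helix, k1, Cal, 29, 8), (2, Helix, k1, Yan, 22, 7), (2, Helix, k1, Yan, 23, 1), (2, Helix, k1, Yan, 29, 8)}.
Keep only column(s) title, cid, sname (12 duplicate(s) eliminated): {(Echo, k1, Bo), (Echo, k1, Cal), (Echo, k1, Yan), (Helix, k1, Bo), (Helix, k1, Cal), (Helix, k1, Yan)}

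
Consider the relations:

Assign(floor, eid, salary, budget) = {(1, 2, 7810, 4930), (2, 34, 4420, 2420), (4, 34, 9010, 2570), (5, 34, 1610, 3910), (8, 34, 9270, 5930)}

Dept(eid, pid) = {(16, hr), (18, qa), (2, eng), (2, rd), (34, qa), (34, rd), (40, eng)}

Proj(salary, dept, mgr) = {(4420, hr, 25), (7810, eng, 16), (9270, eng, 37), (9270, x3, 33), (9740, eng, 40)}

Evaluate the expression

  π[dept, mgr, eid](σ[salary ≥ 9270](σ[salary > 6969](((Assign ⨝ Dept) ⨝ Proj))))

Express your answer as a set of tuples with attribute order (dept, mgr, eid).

Joining Assign and Dept on eid yields {(1, 2, 7810, 4930, eng), (1, 2, 7810, 4930, rd), (2, 34, 4420, 2420, qa), (2, 34, 4420, 2420, rd), (4, 34, 9010, 2570, qa), (4, 34, 9010, 2570, rd), (5, 34, 1610, 3910, qa), (5, 34, 1610, 3910, rd), (8, 34, 9270, 5930, qa), (8, 34, 9270, 5930, rd)}.
Joining (Assign ⨝ Dept) and Proj on salary yields {(1, 2, 7810, 4930, eng, eng, 16), (1, 2, 7810, 4930, rd, eng, 16), (2, 34, 4420, 2420, qa, hr, 25), (2, 34, 4420, 2420, rd, hr, 25), (8, 34, 9270, 5930, qa, eng, 37), (8, 34, 9270, 5930, qa, x3, 33), (8, 34, 9270, 5930, rd, eng, 37), (8, 34, 9270, 5930, rd, x3, 33)}.
Selection salary > 6969: {(1, 2, 7810, 4930, eng, eng, 16), (1, 2, 7810, 4930, rd, eng, 16), (8, 34, 9270, 5930, qa, eng, 37), (8, 34, 9270, 5930, qa, x3, 33), (8, 34, 9270, 5930, rd, eng, 37), (8, 34, 9270, 5930, rd, x3, 33)}
Selection salary ≥ 9270: {(8, 34, 9270, 5930, qa, eng, 37), (8, 34, 9270, 5930, qa, x3, 33), (8, 34, 9270, 5930, rd, eng, 37), (8, 34, 9270, 5930, rd, x3, 33)}
Projecting to dept, mgr, eid (2 duplicate(s) eliminated): {(eng, 37, 34), (x3, 33, 34)}

{(eng, 37, 34), (x3, 33, 34)}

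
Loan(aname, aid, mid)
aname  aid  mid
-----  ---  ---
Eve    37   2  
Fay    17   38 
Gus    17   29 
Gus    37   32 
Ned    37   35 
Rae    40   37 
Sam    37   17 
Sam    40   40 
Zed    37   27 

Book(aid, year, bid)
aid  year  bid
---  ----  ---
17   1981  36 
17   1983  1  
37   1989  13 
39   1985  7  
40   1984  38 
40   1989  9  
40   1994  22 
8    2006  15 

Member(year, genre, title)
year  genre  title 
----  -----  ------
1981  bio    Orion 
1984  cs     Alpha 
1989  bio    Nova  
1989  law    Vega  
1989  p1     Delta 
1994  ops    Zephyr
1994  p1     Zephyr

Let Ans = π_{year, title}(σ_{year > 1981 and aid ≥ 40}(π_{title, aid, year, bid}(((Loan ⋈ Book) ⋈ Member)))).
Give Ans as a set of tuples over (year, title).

{(1984, Alpha), (1989, Delta), (1989, Nova), (1989, Vega), (1994, Zephyr)}

Natural join on aid: {(Eve, 37, 2, 1989, 13), (Fay, 17, 38, 1981, 36), (Fay, 17, 38, 1983, 1), (Gus, 17, 29, 1981, 36), (Gus, 17, 29, 1983, 1), (Gus, 37, 32, 1989, 13), (Ned, 37, 35, 1989, 13), (Rae, 40, 37, 1984, 38), (Rae, 40, 37, 1989, 9), (Rae, 40, 37, 1994, 22), (Sam, 37, 17, 1989, 13), (Sam, 40, 40, 1984, 38), (Sam, 40, 40, 1989, 9), (Sam, 40, 40, 1994, 22), (Zed, 37, 27, 1989, 13)}
Natural join on year: {(Eve, 37, 2, 1989, 13, bio, Nova), (Eve, 37, 2, 1989, 13, law, Vega), (Eve, 37, 2, 1989, 13, p1, Delta), (Fay, 17, 38, 1981, 36, bio, Orion), (Gus, 17, 29, 1981, 36, bio, Orion), (Gus, 37, 32, 1989, 13, bio, Nova), (Gus, 37, 32, 1989, 13, law, Vega), (Gus, 37, 32, 1989, 13, p1, Delta), (Ned, 37, 35, 1989, 13, bio, Nova), (Ned, 37, 35, 1989, 13, law, Vega), (Ned, 37, 35, 1989, 13, p1, Delta), (Rae, 40, 37, 1984, 38, cs, Alpha), (Rae, 40, 37, 1989, 9, bio, Nova), (Rae, 40, 37, 1989, 9, law, Vega), (Rae, 40, 37, 1989, 9, p1, Delta), (Rae, 40, 37, 1994, 22, ops, Zephyr), (Rae, 40, 37, 1994, 22, p1, Zephyr), (Sam, 37, 17, 1989, 13, bio, Nova), (Sam, 37, 17, 1989, 13, law, Vega), (Sam, 37, 17, 1989, 13, p1, Delta), (Sam, 40, 40, 1984, 38, cs, Alpha), (Sam, 40, 40, 1989, 9, bio, Nova), (Sam, 40, 40, 1989, 9, law, Vega), (Sam, 40, 40, 1989, 9, p1, Delta), (Sam, 40, 40, 1994, 22, ops, Zephyr), (Sam, 40, 40, 1994, 22, p1, Zephyr), (Zed, 37, 27, 1989, 13, bio, Nova), (Zed, 37, 27, 1989, 13, law, Vega), (Zed, 37, 27, 1989, 13, p1, Delta)}
π_{title, aid, year, bid} gives {(Alpha, 40, 1984, 38), (Delta, 37, 1989, 13), (Delta, 40, 1989, 9), (Nova, 37, 1989, 13), (Nova, 40, 1989, 9), (Orion, 17, 1981, 36), (Vega, 37, 1989, 13), (Vega, 40, 1989, 9), (Zephyr, 40, 1994, 22)} (20 duplicate(s) eliminated).
σ[year > 1981 and aid ≥ 40]: keep tuples satisfying year > 1981 and aid ≥ 40 → {(Alpha, 40, 1984, 38), (Delta, 40, 1989, 9), (Nova, 40, 1989, 9), (Vega, 40, 1989, 9), (Zephyr, 40, 1994, 22)}
π_{year, title} gives {(1984, Alpha), (1989, Delta), (1989, Nova), (1989, Vega), (1994, Zephyr)}.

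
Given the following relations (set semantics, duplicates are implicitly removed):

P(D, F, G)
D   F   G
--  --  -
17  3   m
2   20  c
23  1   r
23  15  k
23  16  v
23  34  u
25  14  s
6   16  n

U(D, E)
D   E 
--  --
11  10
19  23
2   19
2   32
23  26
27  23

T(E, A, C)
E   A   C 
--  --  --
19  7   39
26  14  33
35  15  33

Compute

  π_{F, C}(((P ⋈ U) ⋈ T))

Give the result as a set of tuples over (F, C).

{(1, 33), (15, 33), (16, 33), (20, 39), (34, 33)}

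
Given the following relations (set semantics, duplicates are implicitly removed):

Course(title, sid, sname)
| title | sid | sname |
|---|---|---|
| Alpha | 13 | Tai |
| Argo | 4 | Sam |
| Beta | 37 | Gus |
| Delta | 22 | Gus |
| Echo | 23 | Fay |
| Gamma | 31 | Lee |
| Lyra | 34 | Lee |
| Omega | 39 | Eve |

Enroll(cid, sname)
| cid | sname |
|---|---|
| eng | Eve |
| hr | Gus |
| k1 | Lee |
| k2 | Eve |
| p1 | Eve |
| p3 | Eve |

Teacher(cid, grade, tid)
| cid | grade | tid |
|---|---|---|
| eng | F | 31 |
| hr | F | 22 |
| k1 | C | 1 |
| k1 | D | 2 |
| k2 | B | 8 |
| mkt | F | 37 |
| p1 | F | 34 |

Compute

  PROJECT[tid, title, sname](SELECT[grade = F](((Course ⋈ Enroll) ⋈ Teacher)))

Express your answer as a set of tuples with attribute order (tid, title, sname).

Course ⋈ Enroll (natural join on sname): {(Beta, 37, Gus, hr), (Delta, 22, Gus, hr), (Gamma, 31, Lee, k1), (Lyra, 34, Lee, k1), (Omega, 39, Eve, eng), (Omega, 39, Eve, k2), (Omega, 39, Eve, p1), (Omega, 39, Eve, p3)}
(Course ⋈ Enroll) ⋈ Teacher (natural join on cid): {(Beta, 37, Gus, hr, F, 22), (Delta, 22, Gus, hr, F, 22), (Gamma, 31, Lee, k1, C, 1), (Gamma, 31, Lee, k1, D, 2), (Lyra, 34, Lee, k1, C, 1), (Lyra, 34, Lee, k1, D, 2), (Omega, 39, Eve, eng, F, 31), (Omega, 39, Eve, k2, B, 8), (Omega, 39, Eve, p1, F, 34)}
σ[grade = F]: keep tuples satisfying grade = F → {(Beta, 37, Gus, hr, F, 22), (Delta, 22, Gus, hr, F, 22), (Omega, 39, Eve, eng, F, 31), (Omega, 39, Eve, p1, F, 34)}
Keep only column(s) tid, title, sname: {(22, Beta, Gus), (22, Delta, Gus), (31, Omega, Eve), (34, Omega, Eve)}

{(22, Beta, Gus), (22, Delta, Gus), (31, Omega, Eve), (34, Omega, Eve)}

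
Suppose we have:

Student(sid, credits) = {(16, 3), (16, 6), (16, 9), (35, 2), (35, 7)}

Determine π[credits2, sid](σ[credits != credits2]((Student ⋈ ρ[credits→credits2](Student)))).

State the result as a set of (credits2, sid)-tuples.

ρ[credits→credits2]: schema becomes (sid, credits2); tuples unchanged.
Joining Student and ρ[credits→credits2](Student) on sid yields {(16, 3, 3), (16, 3, 6), (16, 3, 9), (16, 6, 3), (16, 6, 6), (16, 6, 9), (16, 9, 3), (16, 9, 6), (16, 9, 9), (35, 2, 2), (35, 2, 7), (35, 7, 2), (35, 7, 7)}.
Filtering on credits != credits2 leaves {(16, 3, 6), (16, 3, 9), (16, 6, 3), (16, 6, 9), (16, 9, 3), (16, 9, 6), (35, 2, 7), (35, 7, 2)}.
π[credits2, sid]: project onto (credits2, sid) (3 duplicate(s) eliminated) → {(2, 35), (3, 16), (6, 16), (7, 35), (9, 16)}

{(2, 35), (3, 16), (6, 16), (7, 35), (9, 16)}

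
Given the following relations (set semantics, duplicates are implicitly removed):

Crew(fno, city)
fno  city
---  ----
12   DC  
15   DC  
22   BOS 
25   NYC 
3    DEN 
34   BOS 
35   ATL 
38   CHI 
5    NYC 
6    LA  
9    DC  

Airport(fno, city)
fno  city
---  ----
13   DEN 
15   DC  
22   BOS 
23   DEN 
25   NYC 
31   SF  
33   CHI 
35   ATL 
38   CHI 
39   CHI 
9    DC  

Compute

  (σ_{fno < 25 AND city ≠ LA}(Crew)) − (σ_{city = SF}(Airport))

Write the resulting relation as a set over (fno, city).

{(12, DC), (15, DC), (22, BOS), (3, DEN), (5, NYC), (9, DC)}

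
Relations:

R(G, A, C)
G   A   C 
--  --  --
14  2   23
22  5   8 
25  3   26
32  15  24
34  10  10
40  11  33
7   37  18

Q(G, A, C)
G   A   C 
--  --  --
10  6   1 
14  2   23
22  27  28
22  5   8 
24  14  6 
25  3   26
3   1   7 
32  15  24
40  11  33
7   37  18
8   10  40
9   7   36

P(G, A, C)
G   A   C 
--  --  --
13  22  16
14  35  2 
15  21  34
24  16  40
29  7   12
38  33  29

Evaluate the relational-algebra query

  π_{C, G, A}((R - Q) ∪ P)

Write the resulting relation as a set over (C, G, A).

{(10, 34, 10), (12, 29, 7), (16, 13, 22), (2, 14, 35), (29, 38, 33), (34, 15, 21), (40, 24, 16)}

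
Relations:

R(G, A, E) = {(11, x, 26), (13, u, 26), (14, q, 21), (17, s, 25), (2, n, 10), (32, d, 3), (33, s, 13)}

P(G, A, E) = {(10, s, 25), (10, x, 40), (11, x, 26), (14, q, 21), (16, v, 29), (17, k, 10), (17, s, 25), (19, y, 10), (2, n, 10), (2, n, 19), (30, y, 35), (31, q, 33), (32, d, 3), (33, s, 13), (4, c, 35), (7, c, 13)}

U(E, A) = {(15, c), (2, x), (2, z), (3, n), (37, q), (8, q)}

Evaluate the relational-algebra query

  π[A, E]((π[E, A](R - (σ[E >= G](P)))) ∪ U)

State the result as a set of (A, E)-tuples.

{(c, 15), (d, 3), (n, 3), (q, 37), (q, 8), (s, 13), (u, 26), (x, 2), (z, 2)}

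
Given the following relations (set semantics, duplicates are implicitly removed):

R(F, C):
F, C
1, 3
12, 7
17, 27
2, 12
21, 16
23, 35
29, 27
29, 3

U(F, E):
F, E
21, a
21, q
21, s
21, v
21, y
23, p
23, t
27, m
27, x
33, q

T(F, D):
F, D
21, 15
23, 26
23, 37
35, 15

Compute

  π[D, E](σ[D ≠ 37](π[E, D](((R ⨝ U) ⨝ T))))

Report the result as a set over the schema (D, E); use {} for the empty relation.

{(15, a), (15, q), (15, s), (15, v), (15, y), (26, p), (26, t)}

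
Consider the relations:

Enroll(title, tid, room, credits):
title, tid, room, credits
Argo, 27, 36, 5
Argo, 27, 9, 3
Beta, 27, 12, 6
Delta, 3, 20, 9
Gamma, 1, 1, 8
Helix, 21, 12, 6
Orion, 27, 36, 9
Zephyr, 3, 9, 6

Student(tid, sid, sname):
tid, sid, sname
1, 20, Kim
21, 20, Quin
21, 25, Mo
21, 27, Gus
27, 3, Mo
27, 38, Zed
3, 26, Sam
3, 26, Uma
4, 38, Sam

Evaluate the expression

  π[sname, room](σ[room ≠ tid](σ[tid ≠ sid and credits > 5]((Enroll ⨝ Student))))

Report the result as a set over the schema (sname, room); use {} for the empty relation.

{(Gus, 12), (Mo, 12), (Mo, 36), (Quin, 12), (Sam, 20), (Sam, 9), (Uma, 20), (Uma, 9), (Zed, 12), (Zed, 36)}

Enroll ⋈ Student (natural join on tid): {(Argo, 27, 36, 5, 3, Mo), (Argo, 27, 36, 5, 38, Zed), (Argo, 27, 9, 3, 3, Mo), (Argo, 27, 9, 3, 38, Zed), (Beta, 27, 12, 6, 3, Mo), (Beta, 27, 12, 6, 38, Zed), (Delta, 3, 20, 9, 26, Sam), (Delta, 3, 20, 9, 26, Uma), (Gamma, 1, 1, 8, 20, Kim), (Helix, 21, 12, 6, 20, Quin), (Helix, 21, 12, 6, 25, Mo), (Helix, 21, 12, 6, 27, Gus), (Orion, 27, 36, 9, 3, Mo), (Orion, 27, 36, 9, 38, Zed), (Zephyr, 3, 9, 6, 26, Sam), (Zephyr, 3, 9, 6, 26, Uma)}
Apply σ_{tid ≠ sid and credits > 5}; surviving tuples: {(Beta, 27, 12, 6, 3, Mo), (Beta, 27, 12, 6, 38, Zed), (Delta, 3, 20, 9, 26, Sam), (Delta, 3, 20, 9, 26, Uma), (Gamma, 1, 1, 8, 20, Kim), (Helix, 21, 12, 6, 20, Quin), (Helix, 21, 12, 6, 25, Mo), (Helix, 21, 12, 6, 27, Gus), (Orion, 27, 36, 9, 3, Mo), (Orion, 27, 36, 9, 38, Zed), (Zephyr, 3, 9, 6, 26, Sam), (Zephyr, 3, 9, 6, 26, Uma)}
Apply σ_{room ≠ tid}; surviving tuples: {(Beta, 27, 12, 6, 3, Mo), (Beta, 27, 12, 6, 38, Zed), (Delta, 3, 20, 9, 26, Sam), (Delta, 3, 20, 9, 26, Uma), (Helix, 21, 12, 6, 20, Quin), (Helix, 21, 12, 6, 25, Mo), (Helix, 21, 12, 6, 27, Gus), (Orion, 27, 36, 9, 3, Mo), (Orion, 27, 36, 9, 38, Zed), (Zephyr, 3, 9, 6, 26, Sam), (Zephyr, 3, 9, 6, 26, Uma)}
π[sname, room]: project onto (sname, room) (1 duplicate(s) eliminated) → {(Gus, 12), (Mo, 12), (Mo, 36), (Quin, 12), (Sam, 20), (Sam, 9), (Uma, 20), (Uma, 9), (Zed, 12), (Zed, 36)}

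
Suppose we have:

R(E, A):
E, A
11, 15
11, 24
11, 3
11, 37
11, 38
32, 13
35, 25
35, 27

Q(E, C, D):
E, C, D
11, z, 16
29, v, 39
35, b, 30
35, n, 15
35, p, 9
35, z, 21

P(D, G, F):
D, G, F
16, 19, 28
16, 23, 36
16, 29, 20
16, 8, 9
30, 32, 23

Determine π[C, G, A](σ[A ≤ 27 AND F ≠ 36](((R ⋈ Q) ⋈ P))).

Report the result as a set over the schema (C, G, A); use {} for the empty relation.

{(b, 32, 25), (b, 32, 27), (z, 19, 15), (z, 19, 24), (z, 19, 3), (z, 29, 15), (z, 29, 24), (z, 29, 3), (z, 8, 15), (z, 8, 24), (z, 8, 3)}

R ⋈ Q (natural join on E): {(11, 15, z, 16), (11, 24, z, 16), (11, 3, z, 16), (11, 37, z, 16), (11, 38, z, 16), (35, 25, b, 30), (35, 25, n, 15), (35, 25, p, 9), (35, 25, z, 21), (35, 27, b, 30), (35, 27, n, 15), (35, 27, p, 9), (35, 27, z, 21)}
(R ⋈ Q) ⋈ P (natural join on D): {(11, 15, z, 16, 19, 28), (11, 15, z, 16, 23, 36), (11, 15, z, 16, 29, 20), (11, 15, z, 16, 8, 9), (11, 24, z, 16, 19, 28), (11, 24, z, 16, 23, 36), (11, 24, z, 16, 29, 20), (11, 24, z, 16, 8, 9), (11, 3, z, 16, 19, 28), (11, 3, z, 16, 23, 36), (11, 3, z, 16, 29, 20), (11, 3, z, 16, 8, 9), (11, 37, z, 16, 19, 28), (11, 37, z, 16, 23, 36), (11, 37, z, 16, 29, 20), (11, 37, z, 16, 8, 9), (11, 38, z, 16, 19, 28), (11, 38, z, 16, 23, 36), (11, 38, z, 16, 29, 20), (11, 38, z, 16, 8, 9), (35, 25, b, 30, 32, 23), (35, 27, b, 30, 32, 23)}
Selection A ≤ 27 AND F ≠ 36: {(11, 15, z, 16, 19, 28), (11, 15, z, 16, 29, 20), (11, 15, z, 16, 8, 9), (11, 24, z, 16, 19, 28), (11, 24, z, 16, 29, 20), (11, 24, z, 16, 8, 9), (11, 3, z, 16, 19, 28), (11, 3, z, 16, 29, 20), (11, 3, z, 16, 8, 9), (35, 25, b, 30, 32, 23), (35, 27, b, 30, 32, 23)}
π[C, G, A]: project onto (C, G, A) → {(b, 32, 25), (b, 32, 27), (z, 19, 15), (z, 19, 24), (z, 19, 3), (z, 29, 15), (z, 29, 24), (z, 29, 3), (z, 8, 15), (z, 8, 24), (z, 8, 3)}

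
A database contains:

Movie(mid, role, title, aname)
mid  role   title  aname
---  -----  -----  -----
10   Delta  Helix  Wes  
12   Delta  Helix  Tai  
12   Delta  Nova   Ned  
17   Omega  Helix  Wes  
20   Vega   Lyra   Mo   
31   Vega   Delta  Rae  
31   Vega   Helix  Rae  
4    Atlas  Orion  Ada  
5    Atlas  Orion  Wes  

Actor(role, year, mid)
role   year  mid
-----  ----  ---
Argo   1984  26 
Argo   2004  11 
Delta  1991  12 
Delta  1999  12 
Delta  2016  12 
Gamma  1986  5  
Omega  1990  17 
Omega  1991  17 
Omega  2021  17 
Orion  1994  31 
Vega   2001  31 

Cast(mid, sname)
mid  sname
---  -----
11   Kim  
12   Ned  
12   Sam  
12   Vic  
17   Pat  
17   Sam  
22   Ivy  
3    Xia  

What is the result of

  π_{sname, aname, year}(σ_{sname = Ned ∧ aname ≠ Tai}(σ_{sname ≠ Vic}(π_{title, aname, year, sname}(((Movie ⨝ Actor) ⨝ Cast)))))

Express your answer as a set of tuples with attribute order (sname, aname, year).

Natural join on mid, role: {(12, Delta, Helix, Tai, 1991), (12, Delta, Helix, Tai, 1999), (12, Delta, Helix, Tai, 2016), (12, Delta, Nova, Ned, 1991), (12, Delta, Nova, Ned, 1999), (12, Delta, Nova, Ned, 2016), (17, Omega, Helix, Wes, 1990), (17, Omega, Helix, Wes, 1991), (17, Omega, Helix, Wes, 2021), (31, Vega, Delta, Rae, 2001), (31, Vega, Helix, Rae, 2001)}
Natural join on mid: {(12, Delta, Helix, Tai, 1991, Ned), (12, Delta, Helix, Tai, 1991, Sam), (12, Delta, Helix, Tai, 1991, Vic), (12, Delta, Helix, Tai, 1999, Ned), (12, Delta, Helix, Tai, 1999, Sam), (12, Delta, Helix, Tai, 1999, Vic), (12, Delta, Helix, Tai, 2016, Ned), (12, Delta, Helix, Tai, 2016, Sam), (12, Delta, Helix, Tai, 2016, Vic), (12, Delta, Nova, Ned, 1991, Ned), (12, Delta, Nova, Ned, 1991, Sam), (12, Delta, Nova, Ned, 1991, Vic), (12, Delta, Nova, Ned, 1999, Ned), (12, Delta, Nova, Ned, 1999, Sam), (12, Delta, Nova, Ned, 1999, Vic), (12, Delta, Nova, Ned, 2016, Ned), (12, Delta, Nova, Ned, 2016, Sam), (12, Delta, Nova, Ned, 2016, Vic), (17, Omega, Helix, Wes, 1990, Pat), (17, Omega, Helix, Wes, 1990, Sam), (17, Omega, Helix, Wes, 1991, Pat), (17, Omega, Helix, Wes, 1991, Sam), (17, Omega, Helix, Wes, 2021, Pat), (17, Omega, Helix, Wes, 2021, Sam)}
Projecting to title, aname, year, sname: {(Helix, Tai, 1991, Ned), (Helix, Tai, 1991, Sam), (Helix, Tai, 1991, Vic), (Helix, Tai, 1999, Ned), (Helix, Tai, 1999, Sam), (Helix, Tai, 1999, Vic), (Helix, Tai, 2016, Ned), (Helix, Tai, 2016, Sam), (Helix, Tai, 2016, Vic), (Helix, Wes, 1990, Pat), (Helix, Wes, 1990, Sam), (Helix, Wes, 1991, Pat), (Helix, Wes, 1991, Sam), (Helix, Wes, 2021, Pat), (Helix, Wes, 2021, Sam), (Nova, Ned, 1991, Ned), (Nova, Ned, 1991, Sam), (Nova, Ned, 1991, Vic), (Nova, Ned, 1999, Ned), (Nova, Ned, 1999, Sam), (Nova, Ned, 1999, Vic), (Nova, Ned, 2016, Ned), (Nova, Ned, 2016, Sam), (Nova, Ned, 2016, Vic)}
σ[sname ≠ Vic]: keep tuples satisfying sname ≠ Vic → {(Helix, Tai, 1991, Ned), (Helix, Tai, 1991, Sam), (Helix, Tai, 1999, Ned), (Helix, Tai, 1999, Sam), (Helix, Tai, 2016, Ned), (Helix, Tai, 2016, Sam), (Helix, Wes, 1990, Pat), (Helix, Wes, 1990, Sam), (Helix, Wes, 1991, Pat), (Helix, Wes, 1991, Sam), (Helix, Wes, 2021, Pat), (Helix, Wes, 2021, Sam), (Nova, Ned, 1991, Ned), (Nova, Ned, 1991, Sam), (Nova, Ned, 1999, Ned), (Nova, Ned, 1999, Sam), (Nova, Ned, 2016, Ned), (Nova, Ned, 2016, Sam)}
σ[sname = Ned ∧ aname ≠ Tai]: keep tuples satisfying sname = Ned ∧ aname ≠ Tai → {(Nova, Ned, 1991, Ned), (Nova, Ned, 1999, Ned), (Nova, Ned, 2016, Ned)}
Projecting to sname, aname, year: {(Ned, Ned, 1991), (Ned, Ned, 1999), (Ned, Ned, 2016)}

{(Ned, Ned, 1991), (Ned, Ned, 1999), (Ned, Ned, 2016)}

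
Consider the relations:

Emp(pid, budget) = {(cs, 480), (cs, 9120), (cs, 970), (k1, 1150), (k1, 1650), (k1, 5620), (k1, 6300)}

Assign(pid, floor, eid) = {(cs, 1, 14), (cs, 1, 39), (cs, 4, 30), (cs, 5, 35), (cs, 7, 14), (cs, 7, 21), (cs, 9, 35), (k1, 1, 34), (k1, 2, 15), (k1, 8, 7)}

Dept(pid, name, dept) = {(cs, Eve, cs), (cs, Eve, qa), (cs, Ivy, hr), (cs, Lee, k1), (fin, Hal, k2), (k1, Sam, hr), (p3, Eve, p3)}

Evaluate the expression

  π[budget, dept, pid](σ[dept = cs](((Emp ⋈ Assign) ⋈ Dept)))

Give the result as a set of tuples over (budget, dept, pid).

Joining Emp and Assign on pid yields {(cs, 480, 1, 14), (cs, 480, 1, 39), (cs, 480, 4, 30), (cs, 480, 5, 35), (cs, 480, 7, 14), (cs, 480, 7, 21), (cs, 480, 9, 35), (cs, 9120, 1, 14), (cs, 9120, 1, 39), (cs, 9120, 4, 30), (cs, 9120, 5, 35), (cs, 9120, 7, 14), (cs, 9120, 7, 21), (cs, 9120, 9, 35), (cs, 970, 1, 14), (cs, 970, 1, 39), (cs, 970, 4, 30), (cs, 970, 5, 35), (cs, 970, 7, 14), (cs, 970, 7, 21), (cs, 970, 9, 35), (k1, 1150, 1, 34), (k1, 1150, 2, 15), (k1, 1150, 8, 7), (k1, 1650, 1, 34), (k1, 1650, 2, 15), (k1, 1650, 8, 7), (k1, 5620, 1, 34), (k1, 5620, 2, 15), (k1, 5620, 8, 7), (k1, 6300, 1, 34), (k1, 6300, 2, 15), (k1, 6300, 8, 7)}.
Joining (Emp ⋈ Assign) and Dept on pid yields {(cs, 480, 1, 14, Eve, cs), (cs, 480, 1, 14, Eve, qa), (cs, 480, 1, 14, Ivy, hr), (cs, 480, 1, 14, Lee, k1), (cs, 480, 1, 39, Eve, cs), (cs, 480, 1, 39, Eve, qa), (cs, 480, 1, 39, Ivy, hr), (cs, 480, 1, 39, Lee, k1), (cs, 480, 4, 30, Eve, cs), (cs, 480, 4, 30, Eve, qa), (cs, 480, 4, 30, Ivy, hr), (cs, 480, 4, 30, Lee, k1), (cs, 480, 5, 35, Eve, cs), (cs, 480, 5, 35, Eve, qa), (cs, 480, 5, 35, Ivy, hr), (cs, 480, 5, 35, Lee, k1), (cs, 480, 7, 14, Eve, cs), (cs, 480, 7, 14, Eve, qa), (cs, 480, 7, 14, Ivy, hr), (cs, 480, 7, 14, Lee, k1), (cs, 480, 7, 21, Eve, cs), (cs, 480, 7, 21, Eve, qa), (cs, 480, 7, 21, Ivy, hr), (cs, 480, 7, 21, Lee, k1), (cs, 480, 9, 35, Eve, cs), (cs, 480, 9, 35, Eve, qa), (cs, 480, 9, 35, Ivy, hr), (cs, 480, 9, 35, Lee, k1), (cs, 9120, 1, 14, Eve, cs), (cs, 9120, 1, 14, Eve, qa), (cs, 9120, 1, 14, Ivy, hr), (cs, 9120, 1, 14, Lee, k1), (cs, 9120, 1, 39, Eve, cs), (cs, 9120, 1, 39, Eve, qa), (cs, 9120, 1, 39, Ivy, hr), (cs, 9120, 1, 39, Lee, k1), (cs, 9120, 4, 30, Eve, cs), (cs, 9120, 4, 30, Eve, qa), (cs, 9120, 4, 30, Ivy, hr), (cs, 9120, 4, 30, Lee, k1), (cs, 9120, 5, 35, Eve, cs), (cs, 9120, 5, 35, Eve, qa), (cs, 9120, 5, 35, Ivy, hr), (cs, 9120, 5, 35, Lee, k1), (cs, 9120, 7, 14, Eve, cs), (cs, 9120, 7, 14, Eve, qa), (cs, 9120, 7, 14, Ivy, hr), (cs, 9120, 7, 14, Lee, k1), (cs, 9120, 7, 21, Eve, cs), (cs, 9120, 7, 21, Eve, qa), (cs, 9120, 7, 21, Ivy, hr), (cs, 9120, 7, 21, Lee, k1), (cs, 9120, 9, 35, Eve, cs), (cs, 9120, 9, 35, Eve, qa), (cs, 9120, 9, 35, Ivy, hr), (cs, 9120, 9, 35, Lee, k1), (cs, 970, 1, 14, Eve, cs), (cs, 970, 1, 14, Eve, qa), (cs, 970, 1, 14, Ivy, hr), (cs, 970, 1, 14, Lee, k1), (cs, 970, 1, 39, Eve, cs), (cs, 970, 1, 39, Eve, qa), (cs, 970, 1, 39, Ivy, hr), (cs, 970, 1, 39, Lee, k1), (cs, 970, 4, 30, Eve, cs), (cs, 970, 4, 30, Eve, qa), (cs, 970, 4, 30, Ivy, hr), (cs, 970, 4, 30, Lee, k1), (cs, 970, 5, 35, Eve, cs), (cs, 970, 5, 35, Eve, qa), (cs, 970, 5, 35, Ivy, hr), (cs, 970, 5, 35, Lee, k1), (cs, 970, 7, 14, Eve, cs), (cs, 970, 7, 14, Eve, qa), (cs, 970, 7, 14, Ivy, hr), (cs, 970, 7, 14, Lee, k1), (cs, 970, 7, 21, Eve, cs), (cs, 970, 7, 21, Eve, qa), (cs, 970, 7, 21, Ivy, hr), (cs, 970, 7, 21, Lee, k1), (cs, 970, 9, 35, Eve, cs), (cs, 970, 9, 35, Eve, qa), (cs, 970, 9, 35, Ivy, hr), (cs, 970, 9, 35, Lee, k1), (k1, 1150, 1, 34, Sam, hr), (k1, 1150, 2, 15, Sam, hr), (k1, 1150, 8, 7, Sam, hr), (k1, 1650, 1, 34, Sam, hr), (k1, 1650, 2, 15, Sam, hr), (k1, 1650, 8, 7, Sam, hr), (k1, 5620, 1, 34, Sam, hr), (k1, 5620, 2, 15, Sam, hr), (k1, 5620, 8, 7, Sam, hr), (k1, 6300, 1, 34, Sam, hr), (k1, 6300, 2, 15, Sam, hr), (k1, 6300, 8, 7, Sam, hr)}.
Selection dept = cs: {(cs, 480, 1, 14, Eve, cs), (cs, 480, 1, 39, Eve, cs), (cs, 480, 4, 30, Eve, cs), (cs, 480, 5, 35, Eve, cs), (cs, 480, 7, 14, Eve, cs), (cs, 480, 7, 21, Eve, cs), (cs, 480, 9, 35, Eve, cs), (cs, 9120, 1, 14, Eve, cs), (cs, 9120, 1, 39, Eve, cs), (cs, 9120, 4, 30, Eve, cs), (cs, 9120, 5, 35, Eve, cs), (cs, 9120, 7, 14, Eve, cs), (cs, 9120, 7, 21, Eve, cs), (cs, 9120, 9, 35, Eve, cs), (cs, 970, 1, 14, Eve, cs), (cs, 970, 1, 39, Eve, cs), (cs, 970, 4, 30, Eve, cs), (cs, 970, 5, 35, Eve, cs), (cs, 970, 7, 14, Eve, cs), (cs, 970, 7, 21, Eve, cs), (cs, 970, 9, 35, Eve, cs)}
π_{budget, dept, pid} gives {(480, cs, cs), (9120, cs, cs), (970, cs, cs)} (18 duplicate(s) eliminated).

{(480, cs, cs), (9120, cs, cs), (970, cs, cs)}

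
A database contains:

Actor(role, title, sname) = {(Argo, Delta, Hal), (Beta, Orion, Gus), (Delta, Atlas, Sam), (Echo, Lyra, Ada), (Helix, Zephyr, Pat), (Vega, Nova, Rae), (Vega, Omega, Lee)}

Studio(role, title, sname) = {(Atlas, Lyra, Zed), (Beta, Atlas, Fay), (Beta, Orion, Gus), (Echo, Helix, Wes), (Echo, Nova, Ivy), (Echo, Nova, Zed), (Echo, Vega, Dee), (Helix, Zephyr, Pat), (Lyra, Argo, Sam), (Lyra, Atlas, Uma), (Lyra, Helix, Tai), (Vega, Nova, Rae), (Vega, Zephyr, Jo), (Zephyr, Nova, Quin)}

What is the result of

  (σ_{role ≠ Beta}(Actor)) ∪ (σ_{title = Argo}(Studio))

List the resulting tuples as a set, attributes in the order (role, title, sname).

σ[role ≠ Beta]: keep tuples satisfying role ≠ Beta → {(Argo, Delta, Hal), (Delta, Atlas, Sam), (Echo, Lyra, Ada), (Helix, Zephyr, Pat), (Vega, Nova, Rae), (Vega, Omega, Lee)}
σ[title = Argo]: keep tuples satisfying title = Argo → {(Lyra, Argo, Sam)}
Union: {(Argo, Delta, Hal), (Delta, Atlas, Sam), (Echo, Lyra, Ada), (Helix, Zephyr, Pat), (Vega, Nova, Rae), (Vega, Omega, Lee)} with {(Lyra, Argo, Sam)} → {(Argo, Delta, Hal), (Delta, Atlas, Sam), (Echo, Lyra, Ada), (Helix, Zephyr, Pat), (Lyra, Argo, Sam), (Vega, Nova, Rae), (Vega, Omega, Lee)}

{(Argo, Delta, Hal), (Delta, Atlas, Sam), (Echo, Lyra, Ada), (Helix, Zephyr, Pat), (Lyra, Argo, Sam), (Vega, Nova, Rae), (Vega, Omega, Lee)}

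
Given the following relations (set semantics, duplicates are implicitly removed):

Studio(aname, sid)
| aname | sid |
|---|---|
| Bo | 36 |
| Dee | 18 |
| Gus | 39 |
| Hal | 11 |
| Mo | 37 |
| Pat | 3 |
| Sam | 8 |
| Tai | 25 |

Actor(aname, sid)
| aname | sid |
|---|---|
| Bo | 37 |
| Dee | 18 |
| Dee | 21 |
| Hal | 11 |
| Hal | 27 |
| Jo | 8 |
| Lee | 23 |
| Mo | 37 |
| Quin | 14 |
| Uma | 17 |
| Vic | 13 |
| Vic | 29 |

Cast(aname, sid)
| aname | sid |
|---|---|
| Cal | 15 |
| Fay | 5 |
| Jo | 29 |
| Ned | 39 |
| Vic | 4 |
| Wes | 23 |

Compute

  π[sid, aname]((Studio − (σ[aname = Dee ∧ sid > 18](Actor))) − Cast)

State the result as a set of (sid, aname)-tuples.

{(11, Hal), (18, Dee), (25, Tai), (3, Pat), (36, Bo), (37, Mo), (39, Gus), (8, Sam)}

Filtering on aname = Dee ∧ sid > 18 leaves {(Dee, 21)}.
Difference: {(Bo, 36), (Dee, 18), (Gus, 39), (Hal, 11), (Mo, 37), (Pat, 3), (Sam, 8), (Tai, 25)} with {(Dee, 21)} → {(Bo, 36), (Dee, 18), (Gus, 39), (Hal, 11), (Mo, 37), (Pat, 3), (Sam, 8), (Tai, 25)}
Difference: {(Bo, 36), (Dee, 18), (Gus, 39), (Hal, 11), (Mo, 37), (Pat, 3), (Sam, 8), (Tai, 25)} with {(Cal, 15), (Fay, 5), (Jo, 29), (Ned, 39), (Vic, 4), (Wes, 23)} → {(Bo, 36), (Dee, 18), (Gus, 39), (Hal, 11), (Mo, 37), (Pat, 3), (Sam, 8), (Tai, 25)}
Projecting to sid, aname: {(11, Hal), (18, Dee), (25, Tai), (3, Pat), (36, Bo), (37, Mo), (39, Gus), (8, Sam)}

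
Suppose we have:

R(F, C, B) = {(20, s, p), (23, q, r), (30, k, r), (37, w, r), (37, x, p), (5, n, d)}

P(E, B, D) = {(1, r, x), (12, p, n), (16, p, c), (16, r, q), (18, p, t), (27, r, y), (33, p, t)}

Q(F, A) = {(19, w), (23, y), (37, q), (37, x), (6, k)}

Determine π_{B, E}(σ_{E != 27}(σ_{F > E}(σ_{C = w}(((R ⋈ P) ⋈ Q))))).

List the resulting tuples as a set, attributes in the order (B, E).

{(r, 1), (r, 16)}

R ⋈ P (natural join on B): {(20, s, p, 12, n), (20, s, p, 16, c), (20, s, p, 18, t), (20, s, p, 33, t), (23, q, r, 1, x), (23, q, r, 16, q), (23, q, r, 27, y), (30, k, r, 1, x), (30, k, r, 16, q), (30, k, r, 27, y), (37, w, r, 1, x), (37, w, r, 16, q), (37, w, r, 27, y), (37, x, p, 12, n), (37, x, p, 16, c), (37, x, p, 18, t), (37, x, p, 33, t)}
(R ⋈ P) ⋈ Q (natural join on F): {(23, q, r, 1, x, y), (23, q, r, 16, q, y), (23, q, r, 27, y, y), (37, w, r, 1, x, q), (37, w, r, 1, x, x), (37, w, r, 16, q, q), (37, w, r, 16, q, x), (37, w, r, 27, y, q), (37, w, r, 27, y, x), (37, x, p, 12, n, q), (37, x, p, 12, n, x), (37, x, p, 16, c, q), (37, x, p, 16, c, x), (37, x, p, 18, t, q), (37, x, p, 18, t, x), (37, x, p, 33, t, q), (37, x, p, 33, t, x)}
σ[C = w]: keep tuples satisfying C = w → {(37, w, r, 1, x, q), (37, w, r, 1, x, x), (37, w, r, 16, q, q), (37, w, r, 16, q, x), (37, w, r, 27, y, q), (37, w, r, 27, y, x)}
σ[F > E]: keep tuples satisfying F > E → {(37, w, r, 1, x, q), (37, w, r, 1, x, x), (37, w, r, 16, q, q), (37, w, r, 16, q, x), (37, w, r, 27, y, q), (37, w, r, 27, y, x)}
σ[E != 27]: keep tuples satisfying E != 27 → {(37, w, r, 1, x, q), (37, w, r, 1, x, x), (37, w, r, 16, q, q), (37, w, r, 16, q, x)}
Keep only column(s) B, E (2 duplicate(s) eliminated): {(r, 1), (r, 16)}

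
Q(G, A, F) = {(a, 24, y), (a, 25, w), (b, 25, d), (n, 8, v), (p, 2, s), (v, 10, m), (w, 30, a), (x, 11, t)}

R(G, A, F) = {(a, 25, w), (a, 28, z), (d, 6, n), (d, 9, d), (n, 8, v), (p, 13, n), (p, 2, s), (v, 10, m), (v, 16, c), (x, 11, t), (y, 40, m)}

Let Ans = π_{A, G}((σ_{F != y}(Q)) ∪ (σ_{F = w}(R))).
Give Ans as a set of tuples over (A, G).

{(10, v), (11, x), (2, p), (25, a), (25, b), (30, w), (8, n)}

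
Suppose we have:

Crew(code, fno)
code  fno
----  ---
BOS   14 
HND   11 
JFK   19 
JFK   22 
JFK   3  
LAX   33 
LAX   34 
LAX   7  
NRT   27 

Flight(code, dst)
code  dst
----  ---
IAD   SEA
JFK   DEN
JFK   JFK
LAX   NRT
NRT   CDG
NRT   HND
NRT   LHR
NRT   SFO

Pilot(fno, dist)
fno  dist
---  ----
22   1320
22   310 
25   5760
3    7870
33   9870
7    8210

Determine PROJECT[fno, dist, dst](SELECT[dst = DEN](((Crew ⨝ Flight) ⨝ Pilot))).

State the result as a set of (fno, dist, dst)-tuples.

Joining Crew and Flight on code yields {(JFK, 19, DEN), (JFK, 19, JFK), (JFK, 22, DEN), (JFK, 22, JFK), (JFK, 3, DEN), (JFK, 3, JFK), (LAX, 33, NRT), (LAX, 34, NRT), (LAX, 7, NRT), (NRT, 27, CDG), (NRT, 27, HND), (NRT, 27, LHR), (NRT, 27, SFO)}.
Joining (Crew ⨝ Flight) and Pilot on fno yields {(JFK, 22, DEN, 1320), (JFK, 22, DEN, 310), (JFK, 22, JFK, 1320), (JFK, 22, JFK, 310), (JFK, 3, DEN, 7870), (JFK, 3, JFK, 7870), (LAX, 33, NRT, 9870), (LAX, 7, NRT, 8210)}.
Filtering on dst = DEN leaves {(JFK, 22, DEN, 1320), (JFK, 22, DEN, 310), (JFK, 3, DEN, 7870)}.
Projecting to fno, dist, dst: {(22, 1320, DEN), (22, 310, DEN), (3, 7870, DEN)}

{(22, 1320, DEN), (22, 310, DEN), (3, 7870, DEN)}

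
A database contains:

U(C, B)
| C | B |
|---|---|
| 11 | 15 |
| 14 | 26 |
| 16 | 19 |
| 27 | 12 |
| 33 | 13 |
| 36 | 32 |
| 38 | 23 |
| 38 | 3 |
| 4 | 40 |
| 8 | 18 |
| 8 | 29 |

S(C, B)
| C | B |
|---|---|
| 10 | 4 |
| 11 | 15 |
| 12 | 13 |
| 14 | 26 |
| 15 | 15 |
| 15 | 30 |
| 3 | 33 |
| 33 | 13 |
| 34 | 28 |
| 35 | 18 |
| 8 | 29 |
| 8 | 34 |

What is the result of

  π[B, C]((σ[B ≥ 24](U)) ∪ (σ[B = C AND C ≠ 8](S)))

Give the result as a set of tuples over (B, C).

{(15, 15), (26, 14), (29, 8), (32, 36), (40, 4)}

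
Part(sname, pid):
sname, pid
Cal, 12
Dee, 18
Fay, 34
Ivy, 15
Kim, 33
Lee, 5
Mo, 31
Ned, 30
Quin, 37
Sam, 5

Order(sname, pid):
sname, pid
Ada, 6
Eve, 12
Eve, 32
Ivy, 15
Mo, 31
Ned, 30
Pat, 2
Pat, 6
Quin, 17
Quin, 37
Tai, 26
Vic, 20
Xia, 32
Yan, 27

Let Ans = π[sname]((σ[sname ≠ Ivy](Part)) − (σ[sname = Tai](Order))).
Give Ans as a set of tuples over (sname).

{Cal, Dee, Fay, Kim, Lee, Mo, Ned, Quin, Sam}

Apply σ_{sname ≠ Ivy}; surviving tuples: {(Cal, 12), (Dee, 18), (Fay, 34), (Kim, 33), (Lee, 5), (Mo, 31), (Ned, 30), (Quin, 37), (Sam, 5)}
Apply σ_{sname = Tai}; surviving tuples: {(Tai, 26)}
Difference: {(Cal, 12), (Dee, 18), (Fay, 34), (Kim, 33), (Lee, 5), (Mo, 31), (Ned, 30), (Quin, 37), (Sam, 5)} with {(Tai, 26)} → {(Cal, 12), (Dee, 18), (Fay, 34), (Kim, 33), (Lee, 5), (Mo, 31), (Ned, 30), (Quin, 37), (Sam, 5)}
Projecting to sname: {Cal, Dee, Fay, Kim, Lee, Mo, Ned, Quin, Sam}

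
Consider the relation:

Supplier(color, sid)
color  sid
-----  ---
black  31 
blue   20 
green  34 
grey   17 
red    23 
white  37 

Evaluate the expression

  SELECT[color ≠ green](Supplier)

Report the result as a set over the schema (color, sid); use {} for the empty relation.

{(black, 31), (blue, 20), (grey, 17), (red, 23), (white, 37)}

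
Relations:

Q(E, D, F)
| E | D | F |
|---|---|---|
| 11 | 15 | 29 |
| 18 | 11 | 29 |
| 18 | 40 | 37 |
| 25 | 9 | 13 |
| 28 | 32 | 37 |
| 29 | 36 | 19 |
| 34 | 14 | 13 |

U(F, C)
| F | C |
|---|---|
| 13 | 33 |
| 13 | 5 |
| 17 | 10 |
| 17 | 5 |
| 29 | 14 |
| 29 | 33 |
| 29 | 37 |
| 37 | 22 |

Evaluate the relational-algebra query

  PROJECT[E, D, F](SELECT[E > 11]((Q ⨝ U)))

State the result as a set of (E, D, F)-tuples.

{(18, 11, 29), (18, 40, 37), (25, 9, 13), (28, 32, 37), (34, 14, 13)}

Joining Q and U on F yields {(11, 15, 29, 14), (11, 15, 29, 33), (11, 15, 29, 37), (18, 11, 29, 14), (18, 11, 29, 33), (18, 11, 29, 37), (18, 40, 37, 22), (25, 9, 13, 33), (25, 9, 13, 5), (28, 32, 37, 22), (34, 14, 13, 33), (34, 14, 13, 5)}.
σ[E > 11]: keep tuples satisfying E > 11 → {(18, 11, 29, 14), (18, 11, 29, 33), (18, 11, 29, 37), (18, 40, 37, 22), (25, 9, 13, 33), (25, 9, 13, 5), (28, 32, 37, 22), (34, 14, 13, 33), (34, 14, 13, 5)}
π[E, D, F]: project onto (E, D, F) (4 duplicate(s) eliminated) → {(18, 11, 29), (18, 40, 37), (25, 9, 13), (28, 32, 37), (34, 14, 13)}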